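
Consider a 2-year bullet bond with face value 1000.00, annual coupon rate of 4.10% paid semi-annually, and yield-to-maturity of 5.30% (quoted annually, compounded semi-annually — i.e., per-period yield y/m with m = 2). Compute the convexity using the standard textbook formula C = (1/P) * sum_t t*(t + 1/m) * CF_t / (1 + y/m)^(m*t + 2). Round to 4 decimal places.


Coupon per period c = face * coupon_rate / m = 20.500000
Periods per year m = 2; per-period yield y/m = 0.026500
Number of cashflows N = 4
Cashflows (t years, CF_t, discount factor 1/(1+y/m)^(m*t), PV):
  t = 0.5000: CF_t = 20.500000, DF = 0.974184, PV = 19.970774
  t = 1.0000: CF_t = 20.500000, DF = 0.949035, PV = 19.455211
  t = 1.5000: CF_t = 20.500000, DF = 0.924535, PV = 18.952958
  t = 2.0000: CF_t = 1020.500000, DF = 0.900667, PV = 919.130535
Price P = sum_t PV_t = 977.509479
Convexity numerator sum_t t*(t + 1/m) * CF_t / (1+y/m)^(m*t + 2):
  t = 0.5000: term = 9.476479
  t = 1.0000: term = 27.695506
  t = 1.5000: term = 53.961044
  t = 2.0000: term = 4361.433862
Convexity = (1/P) * sum = 4452.566892 / 977.509479 = 4.555011

Answer: Convexity = 4.5550


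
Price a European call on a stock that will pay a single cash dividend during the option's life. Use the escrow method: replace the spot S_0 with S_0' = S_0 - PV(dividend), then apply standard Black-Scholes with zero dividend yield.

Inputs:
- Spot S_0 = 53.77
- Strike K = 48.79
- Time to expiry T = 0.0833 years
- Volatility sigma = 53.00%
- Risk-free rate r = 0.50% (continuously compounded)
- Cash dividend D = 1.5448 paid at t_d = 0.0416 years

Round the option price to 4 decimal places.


PV(D) = D * exp(-r * t_d) = 1.5448 * 0.99979202 = 1.54447872
S_0' = S_0 - PV(D) = 53.7700 - 1.54447872 = 52.22552128
d1 = (ln(S_0'/K) + (r + sigma^2/2)*T) / (sigma*sqrt(T)) = 0.52404627
d2 = d1 - sigma*sqrt(T) = 0.37107905
exp(-rT) = 0.99958359
N(d1) = 0.69987682; N(d2) = 0.64471067
C = S_0' * N(d1) - K * exp(-rT) * N(d2) = 52.22552128 * 0.69987682 - 48.7900 * 0.99958359 * 0.64471067 = 5.1091

Answer: Price = 5.1091


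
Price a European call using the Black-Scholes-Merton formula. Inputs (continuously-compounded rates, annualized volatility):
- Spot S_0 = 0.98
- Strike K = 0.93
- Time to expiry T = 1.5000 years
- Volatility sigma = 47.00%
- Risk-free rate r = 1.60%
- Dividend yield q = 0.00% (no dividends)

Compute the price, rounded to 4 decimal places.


Answer: Price = 0.2517

Derivation:
d1 = (ln(S/K) + (r - q + 0.5*sigma^2) * T) / (sigma * sqrt(T)) = 0.42048355
d2 = d1 - sigma * sqrt(T) = -0.15514654
exp(-rT) = 0.97628571; exp(-qT) = 1.00000000
C = S_0 * exp(-qT) * N(d1) - K * exp(-rT) * N(d2)
N(d1) = 0.66293388; N(d2) = 0.43835290
C = 0.9800 * 1.00000000 * 0.66293388 - 0.9300 * 0.97628571 * 0.43835290 = 0.2517


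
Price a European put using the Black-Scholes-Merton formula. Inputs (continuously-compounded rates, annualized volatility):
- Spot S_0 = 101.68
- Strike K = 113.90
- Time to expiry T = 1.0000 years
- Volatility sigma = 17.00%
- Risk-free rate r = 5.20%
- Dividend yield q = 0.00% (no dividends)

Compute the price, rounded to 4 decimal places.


Answer: Price = 10.7889

Derivation:
d1 = (ln(S/K) + (r - q + 0.5*sigma^2) * T) / (sigma * sqrt(T)) = -0.27670732
d2 = d1 - sigma * sqrt(T) = -0.44670732
exp(-rT) = 0.94932887; exp(-qT) = 1.00000000
P = K * exp(-rT) * N(-d2) - S_0 * exp(-qT) * N(-d1)
N(-d1) = 0.60899757; N(-d2) = 0.67245680
P = 113.9000 * 0.94932887 * 0.67245680 - 101.6800 * 1.00000000 * 0.60899757 = 10.7889


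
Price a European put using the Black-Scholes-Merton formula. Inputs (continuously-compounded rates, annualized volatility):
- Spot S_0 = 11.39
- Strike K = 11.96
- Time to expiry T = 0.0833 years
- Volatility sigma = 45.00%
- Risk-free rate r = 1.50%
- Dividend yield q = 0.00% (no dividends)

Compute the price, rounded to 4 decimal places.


Answer: Price = 0.9217

Derivation:
d1 = (ln(S/K) + (r - q + 0.5*sigma^2) * T) / (sigma * sqrt(T)) = -0.30142440
d2 = d1 - sigma * sqrt(T) = -0.43130223
exp(-rT) = 0.99875128; exp(-qT) = 1.00000000
P = K * exp(-rT) * N(-d2) - S_0 * exp(-qT) * N(-d1)
N(-d1) = 0.61845455; N(-d2) = 0.66687568
P = 11.9600 * 0.99875128 * 0.66687568 - 11.3900 * 1.00000000 * 0.61845455 = 0.9217


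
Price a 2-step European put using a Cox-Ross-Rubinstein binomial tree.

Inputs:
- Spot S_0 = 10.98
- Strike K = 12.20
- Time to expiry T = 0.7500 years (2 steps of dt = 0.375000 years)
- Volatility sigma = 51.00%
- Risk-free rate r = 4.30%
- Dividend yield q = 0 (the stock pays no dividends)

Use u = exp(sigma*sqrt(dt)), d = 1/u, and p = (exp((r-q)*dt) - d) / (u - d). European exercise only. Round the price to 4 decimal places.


dt = T/N = 0.375000
u = exp(sigma*sqrt(dt)) = 1.366578; d = 1/u = 0.731755
p = (exp((r-q)*dt) - d) / (u - d) = 0.448158
Discount per step: exp(-r*dt) = 0.984004
Stock lattice S(k, i) with i counting down-moves:
  k=0: S(0,0) = 10.9800
  k=1: S(1,0) = 15.0050; S(1,1) = 8.0347
  k=2: S(2,0) = 20.5055; S(2,1) = 10.9800; S(2,2) = 5.8794
Terminal payoffs V(N, i) = max(K - S_T, 0):
  V(2,0) = 0.000000; V(2,1) = 1.220000; V(2,2) = 6.320595
Backward induction: V(k, i) = exp(-r*dt) * [p * V(k+1, i) + (1-p) * V(k+1, i+1)].
  V(1,0) = exp(-r*dt) * [p*0.000000 + (1-p)*1.220000] = 0.662479
  V(1,1) = exp(-r*dt) * [p*1.220000 + (1-p)*6.320595] = 3.970186
  V(0,0) = exp(-r*dt) * [p*0.662479 + (1-p)*3.970186] = 2.448017

Answer: Price = V(0,0) = 2.4480


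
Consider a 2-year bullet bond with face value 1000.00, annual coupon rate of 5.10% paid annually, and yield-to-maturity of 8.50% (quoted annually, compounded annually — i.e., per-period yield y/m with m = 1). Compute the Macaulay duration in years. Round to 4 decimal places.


Coupon per period c = face * coupon_rate / m = 51.000000
Periods per year m = 1; per-period yield y/m = 0.085000
Number of cashflows N = 2
Cashflows (t years, CF_t, discount factor 1/(1+y/m)^(m*t), PV):
  t = 1.0000: CF_t = 51.000000, DF = 0.921659, PV = 47.004608
  t = 2.0000: CF_t = 1051.000000, DF = 0.849455, PV = 892.777506
Price P = sum_t PV_t = 939.782115
Macaulay numerator sum_t t * PV_t:
  t * PV_t at t = 1.0000: 47.004608
  t * PV_t at t = 2.0000: 1785.555013
Macaulay duration D = (sum_t t * PV_t) / P = 1832.559621 / 939.782115 = 1.949984

Answer: Macaulay duration = 1.9500 years


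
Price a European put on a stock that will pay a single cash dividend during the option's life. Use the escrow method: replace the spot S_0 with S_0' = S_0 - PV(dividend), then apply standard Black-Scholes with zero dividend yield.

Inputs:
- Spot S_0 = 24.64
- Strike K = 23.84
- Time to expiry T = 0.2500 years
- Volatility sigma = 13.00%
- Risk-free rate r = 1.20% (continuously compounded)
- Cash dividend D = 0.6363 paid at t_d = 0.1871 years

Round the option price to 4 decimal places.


Answer: Price = 0.5082

Derivation:
PV(D) = D * exp(-r * t_d) = 0.6363 * 0.99775732 = 0.63487298
S_0' = S_0 - PV(D) = 24.6400 - 0.63487298 = 24.00512702
d1 = (ln(S_0'/K) + (r + sigma^2/2)*T) / (sigma*sqrt(T)) = 0.18484756
d2 = d1 - sigma*sqrt(T) = 0.11984756
exp(-rT) = 0.99700450
N(-d1) = 0.42667430; N(-d2) = 0.45230195
P = K * exp(-rT) * N(-d2) - S_0' * N(-d1) = 23.8400 * 0.99700450 * 0.45230195 - 24.00512702 * 0.42667430 = 0.5082


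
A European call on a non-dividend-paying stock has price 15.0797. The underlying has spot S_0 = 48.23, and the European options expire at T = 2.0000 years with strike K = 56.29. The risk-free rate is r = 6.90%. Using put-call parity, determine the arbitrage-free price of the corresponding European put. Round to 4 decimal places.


Answer: Put price = 15.8838

Derivation:
Put-call parity: C - P = S_0 * exp(-qT) - K * exp(-rT).
S_0 * exp(-qT) = 48.2300 * 1.00000000 = 48.23000000
K * exp(-rT) = 56.2900 * 0.87109869 = 49.03414536
P = C - S*exp(-qT) + K*exp(-rT)
P = 15.0797 - 48.23000000 + 49.03414536 = 15.8838


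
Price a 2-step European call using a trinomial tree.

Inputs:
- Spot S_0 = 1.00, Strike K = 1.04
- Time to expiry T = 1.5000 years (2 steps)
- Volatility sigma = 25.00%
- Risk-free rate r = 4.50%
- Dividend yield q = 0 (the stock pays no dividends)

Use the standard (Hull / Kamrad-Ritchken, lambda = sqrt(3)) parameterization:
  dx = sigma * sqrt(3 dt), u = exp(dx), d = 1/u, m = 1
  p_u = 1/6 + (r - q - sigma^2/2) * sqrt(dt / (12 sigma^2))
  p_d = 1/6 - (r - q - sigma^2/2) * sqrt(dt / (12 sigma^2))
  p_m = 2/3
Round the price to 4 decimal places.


dt = T/N = 0.750000; dx = sigma*sqrt(3*dt) = 0.375000
u = exp(dx) = 1.454991; d = 1/u = 0.687289
p_u = 0.180417, p_m = 0.666667, p_d = 0.152917
Discount per step: exp(-r*dt) = 0.966813
Stock lattice S(k, j) with j the centered position index:
  k=0: S(0,+0) = 1.0000
  k=1: S(1,-1) = 0.6873; S(1,+0) = 1.0000; S(1,+1) = 1.4550
  k=2: S(2,-2) = 0.4724; S(2,-1) = 0.6873; S(2,+0) = 1.0000; S(2,+1) = 1.4550; S(2,+2) = 2.1170
Terminal payoffs V(N, j) = max(S_T - K, 0):
  V(2,-2) = 0.000000; V(2,-1) = 0.000000; V(2,+0) = 0.000000; V(2,+1) = 0.414991; V(2,+2) = 1.077000
Backward induction: V(k, j) = exp(-r*dt) * [p_u * V(k+1, j+1) + p_m * V(k+1, j) + p_d * V(k+1, j-1)]
  V(1,-1) = exp(-r*dt) * [p_u*0.000000 + p_m*0.000000 + p_d*0.000000] = 0.000000
  V(1,+0) = exp(-r*dt) * [p_u*0.414991 + p_m*0.000000 + p_d*0.000000] = 0.072387
  V(1,+1) = exp(-r*dt) * [p_u*1.077000 + p_m*0.414991 + p_d*0.000000] = 0.455340
  V(0,+0) = exp(-r*dt) * [p_u*0.455340 + p_m*0.072387 + p_d*0.000000] = 0.126081

Answer: Price = V(0,0) = 0.1261


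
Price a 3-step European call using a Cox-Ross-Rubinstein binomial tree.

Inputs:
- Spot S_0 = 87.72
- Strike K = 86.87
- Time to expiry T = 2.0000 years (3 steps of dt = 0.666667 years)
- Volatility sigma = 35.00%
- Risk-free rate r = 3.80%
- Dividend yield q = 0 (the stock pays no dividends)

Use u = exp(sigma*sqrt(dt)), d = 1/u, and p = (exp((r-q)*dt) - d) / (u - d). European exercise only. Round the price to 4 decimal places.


dt = T/N = 0.666667
u = exp(sigma*sqrt(dt)) = 1.330791; d = 1/u = 0.751433
p = (exp((r-q)*dt) - d) / (u - d) = 0.473324
Discount per step: exp(-r*dt) = 0.974985
Stock lattice S(k, i) with i counting down-moves:
  k=0: S(0,0) = 87.7200
  k=1: S(1,0) = 116.7370; S(1,1) = 65.9157
  k=2: S(2,0) = 155.3526; S(2,1) = 87.7200; S(2,2) = 49.5312
  k=3: S(3,0) = 206.7419; S(3,1) = 116.7370; S(3,2) = 65.9157; S(3,3) = 37.2193
Terminal payoffs V(N, i) = max(S_T - K, 0):
  V(3,0) = 119.871937; V(3,1) = 29.867022; V(3,2) = 0.000000; V(3,3) = 0.000000
Backward induction: V(k, i) = exp(-r*dt) * [p * V(k+1, i) + (1-p) * V(k+1, i+1)].
  V(2,0) = exp(-r*dt) * [p*119.871937 + (1-p)*29.867022] = 70.655690
  V(2,1) = exp(-r*dt) * [p*29.867022 + (1-p)*0.000000] = 13.783142
  V(2,2) = exp(-r*dt) * [p*0.000000 + (1-p)*0.000000] = 0.000000
  V(1,0) = exp(-r*dt) * [p*70.655690 + (1-p)*13.783142] = 39.684105
  V(1,1) = exp(-r*dt) * [p*13.783142 + (1-p)*0.000000] = 6.360694
  V(0,0) = exp(-r*dt) * [p*39.684105 + (1-p)*6.360694] = 21.579789

Answer: Price = V(0,0) = 21.5798


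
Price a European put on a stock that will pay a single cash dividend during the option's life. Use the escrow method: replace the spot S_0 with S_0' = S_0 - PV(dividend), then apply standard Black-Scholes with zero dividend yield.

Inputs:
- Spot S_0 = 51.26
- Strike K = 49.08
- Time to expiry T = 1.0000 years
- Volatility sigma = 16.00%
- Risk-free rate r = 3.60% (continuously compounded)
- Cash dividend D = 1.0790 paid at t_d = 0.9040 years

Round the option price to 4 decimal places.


PV(D) = D * exp(-r * t_d) = 1.0790 * 0.96797986 = 1.04445027
S_0' = S_0 - PV(D) = 51.2600 - 1.04445027 = 50.21554973
d1 = (ln(S_0'/K) + (r + sigma^2/2)*T) / (sigma*sqrt(T)) = 0.44795697
d2 = d1 - sigma*sqrt(T) = 0.28795697
exp(-rT) = 0.96464029
N(-d1) = 0.32709213; N(-d2) = 0.38668984
P = K * exp(-rT) * N(-d2) - S_0' * N(-d1) = 49.0800 * 0.96464029 * 0.38668984 - 50.21554973 * 0.32709213 = 1.8825

Answer: Price = 1.8825


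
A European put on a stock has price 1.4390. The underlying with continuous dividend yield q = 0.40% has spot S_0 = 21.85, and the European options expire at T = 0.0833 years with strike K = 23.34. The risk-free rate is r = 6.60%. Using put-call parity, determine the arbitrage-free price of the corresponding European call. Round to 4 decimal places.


Put-call parity: C - P = S_0 * exp(-qT) - K * exp(-rT).
S_0 * exp(-qT) = 21.8500 * 0.99966686 = 21.84272079
K * exp(-rT) = 23.3400 * 0.99451729 = 23.21203344
C = P + S*exp(-qT) - K*exp(-rT)
C = 1.4390 + 21.84272079 - 23.21203344 = 0.0697

Answer: Call price = 0.0697


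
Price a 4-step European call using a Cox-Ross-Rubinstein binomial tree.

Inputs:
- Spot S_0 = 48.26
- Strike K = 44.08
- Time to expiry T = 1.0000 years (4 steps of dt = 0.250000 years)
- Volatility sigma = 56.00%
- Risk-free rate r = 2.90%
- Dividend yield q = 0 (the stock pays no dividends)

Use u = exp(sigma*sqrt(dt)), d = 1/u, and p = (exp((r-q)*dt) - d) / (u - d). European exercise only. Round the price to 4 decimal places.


dt = T/N = 0.250000
u = exp(sigma*sqrt(dt)) = 1.323130; d = 1/u = 0.755784
p = (exp((r-q)*dt) - d) / (u - d) = 0.443279
Discount per step: exp(-r*dt) = 0.992776
Stock lattice S(k, i) with i counting down-moves:
  k=0: S(0,0) = 48.2600
  k=1: S(1,0) = 63.8542; S(1,1) = 36.4741
  k=2: S(2,0) = 84.4875; S(2,1) = 48.2600; S(2,2) = 27.5665
  k=3: S(3,0) = 111.7879; S(3,1) = 63.8542; S(3,2) = 36.4741; S(3,3) = 20.8343
  k=4: S(4,0) = 147.9099; S(4,1) = 84.4875; S(4,2) = 48.2600; S(4,3) = 27.5665; S(4,4) = 15.7463
Terminal payoffs V(N, i) = max(S_T - K, 0):
  V(4,0) = 103.829864; V(4,1) = 40.407455; V(4,2) = 4.180000; V(4,3) = 0.000000; V(4,4) = 0.000000
Backward induction: V(k, i) = exp(-r*dt) * [p * V(k+1, i) + (1-p) * V(k+1, i+1)].
  V(3,0) = exp(-r*dt) * [p*103.829864 + (1-p)*40.407455] = 68.026295
  V(3,1) = exp(-r*dt) * [p*40.407455 + (1-p)*4.180000] = 20.092669
  V(3,2) = exp(-r*dt) * [p*4.180000 + (1-p)*0.000000] = 1.839521
  V(3,3) = exp(-r*dt) * [p*0.000000 + (1-p)*0.000000] = 0.000000
  V(2,0) = exp(-r*dt) * [p*68.026295 + (1-p)*20.092669] = 41.042003
  V(2,1) = exp(-r*dt) * [p*20.092669 + (1-p)*1.839521] = 9.859021
  V(2,2) = exp(-r*dt) * [p*1.839521 + (1-p)*0.000000] = 0.809531
  V(1,0) = exp(-r*dt) * [p*41.042003 + (1-p)*9.859021] = 23.510710
  V(1,1) = exp(-r*dt) * [p*9.859021 + (1-p)*0.809531] = 4.786154
  V(0,0) = exp(-r*dt) * [p*23.510710 + (1-p)*4.786154] = 12.991824

Answer: Price = V(0,0) = 12.9918


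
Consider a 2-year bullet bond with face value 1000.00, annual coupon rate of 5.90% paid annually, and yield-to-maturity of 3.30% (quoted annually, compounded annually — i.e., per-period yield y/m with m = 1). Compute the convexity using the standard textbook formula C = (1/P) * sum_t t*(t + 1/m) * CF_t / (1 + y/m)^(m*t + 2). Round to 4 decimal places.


Answer: Convexity = 5.4188

Derivation:
Coupon per period c = face * coupon_rate / m = 59.000000
Periods per year m = 1; per-period yield y/m = 0.033000
Number of cashflows N = 2
Cashflows (t years, CF_t, discount factor 1/(1+y/m)^(m*t), PV):
  t = 1.0000: CF_t = 59.000000, DF = 0.968054, PV = 57.115198
  t = 2.0000: CF_t = 1059.000000, DF = 0.937129, PV = 992.419564
Price P = sum_t PV_t = 1049.534762
Convexity numerator sum_t t*(t + 1/m) * CF_t / (1+y/m)^(m*t + 2):
  t = 1.0000: term = 107.048613
  t = 2.0000: term = 5580.150656
Convexity = (1/P) * sum = 5687.199268 / 1049.534762 = 5.418781


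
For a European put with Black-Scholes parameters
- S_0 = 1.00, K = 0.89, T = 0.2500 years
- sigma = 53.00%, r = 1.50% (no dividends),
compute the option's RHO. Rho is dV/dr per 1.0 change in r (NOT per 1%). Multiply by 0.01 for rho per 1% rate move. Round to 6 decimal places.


d1 = 0.5864011934; d2 = 0.3214011934
phi(d1) = 0.3359235371; exp(-qT) = 1.0000000000; exp(-rT) = 0.9962570225
N(-d2) = 0.3739531894
Rho = -K*T*exp(-rT)*N(-d2) = -0.8900 * 0.2500 * 0.9962570225 * 0.3739531894 = -0.082893

Answer: Rho = -0.082893


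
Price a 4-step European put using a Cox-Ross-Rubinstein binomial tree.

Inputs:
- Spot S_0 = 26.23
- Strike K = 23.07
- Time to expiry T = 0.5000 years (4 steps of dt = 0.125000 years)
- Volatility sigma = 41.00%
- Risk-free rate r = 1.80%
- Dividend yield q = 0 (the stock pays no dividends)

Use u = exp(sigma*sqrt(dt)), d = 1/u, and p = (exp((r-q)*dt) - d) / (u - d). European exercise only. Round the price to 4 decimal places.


Answer: Price = V(0,0) = 1.5970

Derivation:
dt = T/N = 0.125000
u = exp(sigma*sqrt(dt)) = 1.155990; d = 1/u = 0.865060
p = (exp((r-q)*dt) - d) / (u - d) = 0.471567
Discount per step: exp(-r*dt) = 0.997753
Stock lattice S(k, i) with i counting down-moves:
  k=0: S(0,0) = 26.2300
  k=1: S(1,0) = 30.3216; S(1,1) = 22.6905
  k=2: S(2,0) = 35.0515; S(2,1) = 26.2300; S(2,2) = 19.6286
  k=3: S(3,0) = 40.5191; S(3,1) = 30.3216; S(3,2) = 22.6905; S(3,3) = 16.9799
  k=4: S(4,0) = 46.8397; S(4,1) = 35.0515; S(4,2) = 26.2300; S(4,3) = 19.6286; S(4,4) = 14.6887
Terminal payoffs V(N, i) = max(K - S_T, 0):
  V(4,0) = 0.000000; V(4,1) = 0.000000; V(4,2) = 0.000000; V(4,3) = 3.441354; V(4,4) = 8.381333
Backward induction: V(k, i) = exp(-r*dt) * [p * V(k+1, i) + (1-p) * V(k+1, i+1)].
  V(3,0) = exp(-r*dt) * [p*0.000000 + (1-p)*0.000000] = 0.000000
  V(3,1) = exp(-r*dt) * [p*0.000000 + (1-p)*0.000000] = 0.000000
  V(3,2) = exp(-r*dt) * [p*0.000000 + (1-p)*3.441354] = 1.814439
  V(3,3) = exp(-r*dt) * [p*3.441354 + (1-p)*8.381333] = 6.038203
  V(2,0) = exp(-r*dt) * [p*0.000000 + (1-p)*0.000000] = 0.000000
  V(2,1) = exp(-r*dt) * [p*0.000000 + (1-p)*1.814439] = 0.956655
  V(2,2) = exp(-r*dt) * [p*1.814439 + (1-p)*6.038203] = 4.037323
  V(1,0) = exp(-r*dt) * [p*0.000000 + (1-p)*0.956655] = 0.504393
  V(1,1) = exp(-r*dt) * [p*0.956655 + (1-p)*4.037323] = 2.578774
  V(0,0) = exp(-r*dt) * [p*0.504393 + (1-p)*2.578774] = 1.596968


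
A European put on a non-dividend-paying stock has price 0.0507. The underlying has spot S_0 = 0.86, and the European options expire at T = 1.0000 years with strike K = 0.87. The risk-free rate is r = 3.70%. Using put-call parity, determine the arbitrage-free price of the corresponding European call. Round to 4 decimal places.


Put-call parity: C - P = S_0 * exp(-qT) - K * exp(-rT).
S_0 * exp(-qT) = 0.8600 * 1.00000000 = 0.86000000
K * exp(-rT) = 0.8700 * 0.96367614 = 0.83839824
C = P + S*exp(-qT) - K*exp(-rT)
C = 0.0507 + 0.86000000 - 0.83839824 = 0.0723

Answer: Call price = 0.0723


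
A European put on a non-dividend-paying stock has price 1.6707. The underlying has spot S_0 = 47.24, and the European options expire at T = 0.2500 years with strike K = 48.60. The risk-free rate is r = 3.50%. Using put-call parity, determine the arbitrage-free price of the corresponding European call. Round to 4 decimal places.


Put-call parity: C - P = S_0 * exp(-qT) - K * exp(-rT).
S_0 * exp(-qT) = 47.2400 * 1.00000000 = 47.24000000
K * exp(-rT) = 48.6000 * 0.99128817 = 48.17660505
C = P + S*exp(-qT) - K*exp(-rT)
C = 1.6707 + 47.24000000 - 48.17660505 = 0.7341

Answer: Call price = 0.7341


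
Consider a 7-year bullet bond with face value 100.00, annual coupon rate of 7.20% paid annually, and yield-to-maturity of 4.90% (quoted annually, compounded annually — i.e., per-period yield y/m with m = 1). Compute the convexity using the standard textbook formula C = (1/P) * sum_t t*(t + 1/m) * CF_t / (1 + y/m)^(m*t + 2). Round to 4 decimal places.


Coupon per period c = face * coupon_rate / m = 7.200000
Periods per year m = 1; per-period yield y/m = 0.049000
Number of cashflows N = 7
Cashflows (t years, CF_t, discount factor 1/(1+y/m)^(m*t), PV):
  t = 1.0000: CF_t = 7.200000, DF = 0.953289, PV = 6.863680
  t = 2.0000: CF_t = 7.200000, DF = 0.908760, PV = 6.543069
  t = 3.0000: CF_t = 7.200000, DF = 0.866310, PV = 6.237435
  t = 4.0000: CF_t = 7.200000, DF = 0.825844, PV = 5.946077
  t = 5.0000: CF_t = 7.200000, DF = 0.787268, PV = 5.668329
  t = 6.0000: CF_t = 7.200000, DF = 0.750494, PV = 5.403555
  t = 7.0000: CF_t = 107.200000, DF = 0.715437, PV = 76.694879
Price P = sum_t PV_t = 113.357024
Convexity numerator sum_t t*(t + 1/m) * CF_t / (1+y/m)^(m*t + 2):
  t = 1.0000: term = 12.474870
  t = 2.0000: term = 35.676463
  t = 3.0000: term = 68.019949
  t = 4.0000: term = 108.071098
  t = 5.0000: term = 154.534458
  t = 6.0000: term = 206.242366
  t = 7.0000: term = 3903.043743
Convexity = (1/P) * sum = 4488.062947 / 113.357024 = 39.592279

Answer: Convexity = 39.5923


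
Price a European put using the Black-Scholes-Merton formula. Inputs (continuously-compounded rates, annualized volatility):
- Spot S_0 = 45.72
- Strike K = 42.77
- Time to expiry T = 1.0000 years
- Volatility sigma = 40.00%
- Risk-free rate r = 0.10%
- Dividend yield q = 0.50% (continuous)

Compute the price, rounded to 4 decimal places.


d1 = (ln(S/K) + (r - q + 0.5*sigma^2) * T) / (sigma * sqrt(T)) = 0.35674729
d2 = d1 - sigma * sqrt(T) = -0.04325271
exp(-rT) = 0.99900050; exp(-qT) = 0.99501248
P = K * exp(-rT) * N(-d2) - S_0 * exp(-qT) * N(-d1)
N(-d1) = 0.36064050; N(-d2) = 0.51724996
P = 42.7700 * 0.99900050 * 0.51724996 - 45.7200 * 0.99501248 * 0.36064050 = 5.6944

Answer: Price = 5.6944


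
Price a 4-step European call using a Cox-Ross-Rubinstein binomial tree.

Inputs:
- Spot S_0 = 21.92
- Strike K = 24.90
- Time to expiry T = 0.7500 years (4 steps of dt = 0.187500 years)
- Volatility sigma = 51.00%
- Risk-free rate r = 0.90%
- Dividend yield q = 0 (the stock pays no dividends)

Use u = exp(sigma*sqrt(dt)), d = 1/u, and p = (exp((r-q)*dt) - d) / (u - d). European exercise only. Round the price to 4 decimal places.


dt = T/N = 0.187500
u = exp(sigma*sqrt(dt)) = 1.247119; d = 1/u = 0.801848
p = (exp((r-q)*dt) - d) / (u - d) = 0.448807
Discount per step: exp(-r*dt) = 0.998314
Stock lattice S(k, i) with i counting down-moves:
  k=0: S(0,0) = 21.9200
  k=1: S(1,0) = 27.3369; S(1,1) = 17.5765
  k=2: S(2,0) = 34.0923; S(2,1) = 21.9200; S(2,2) = 14.0937
  k=3: S(3,0) = 42.5172; S(3,1) = 27.3369; S(3,2) = 17.5765; S(3,3) = 11.3010
  k=4: S(4,0) = 53.0240; S(4,1) = 34.0923; S(4,2) = 21.9200; S(4,3) = 14.0937; S(4,4) = 9.0617
Terminal payoffs V(N, i) = max(S_T - K, 0):
  V(4,0) = 28.124039; V(4,1) = 9.192330; V(4,2) = 0.000000; V(4,3) = 0.000000; V(4,4) = 0.000000
Backward induction: V(k, i) = exp(-r*dt) * [p * V(k+1, i) + (1-p) * V(k+1, i+1)].
  V(3,0) = exp(-r*dt) * [p*28.124039 + (1-p)*9.192330] = 17.659192
  V(3,1) = exp(-r*dt) * [p*9.192330 + (1-p)*0.000000] = 4.118627
  V(3,2) = exp(-r*dt) * [p*0.000000 + (1-p)*0.000000] = 0.000000
  V(3,3) = exp(-r*dt) * [p*0.000000 + (1-p)*0.000000] = 0.000000
  V(2,0) = exp(-r*dt) * [p*17.659192 + (1-p)*4.118627] = 10.178539
  V(2,1) = exp(-r*dt) * [p*4.118627 + (1-p)*0.000000] = 1.845353
  V(2,2) = exp(-r*dt) * [p*0.000000 + (1-p)*0.000000] = 0.000000
  V(1,0) = exp(-r*dt) * [p*10.178539 + (1-p)*1.845353] = 5.575929
  V(1,1) = exp(-r*dt) * [p*1.845353 + (1-p)*0.000000] = 0.826811
  V(0,0) = exp(-r*dt) * [p*5.575929 + (1-p)*0.826811] = 2.953262

Answer: Price = V(0,0) = 2.9533


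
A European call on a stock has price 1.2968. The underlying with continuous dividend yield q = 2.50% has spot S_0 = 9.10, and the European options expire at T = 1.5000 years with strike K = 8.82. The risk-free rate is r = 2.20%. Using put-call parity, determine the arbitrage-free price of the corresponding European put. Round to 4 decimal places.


Put-call parity: C - P = S_0 * exp(-qT) - K * exp(-rT).
S_0 * exp(-qT) = 9.1000 * 0.96319442 = 8.76506920
K * exp(-rT) = 8.8200 * 0.96753856 = 8.53369010
P = C - S*exp(-qT) + K*exp(-rT)
P = 1.2968 - 8.76506920 + 8.53369010 = 1.0654

Answer: Put price = 1.0654


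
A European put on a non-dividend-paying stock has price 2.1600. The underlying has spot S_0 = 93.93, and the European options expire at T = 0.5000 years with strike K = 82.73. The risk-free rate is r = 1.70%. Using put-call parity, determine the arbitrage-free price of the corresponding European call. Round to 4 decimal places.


Put-call parity: C - P = S_0 * exp(-qT) - K * exp(-rT).
S_0 * exp(-qT) = 93.9300 * 1.00000000 = 93.93000000
K * exp(-rT) = 82.7300 * 0.99153602 = 82.02977517
C = P + S*exp(-qT) - K*exp(-rT)
C = 2.1600 + 93.93000000 - 82.02977517 = 14.0602

Answer: Call price = 14.0602


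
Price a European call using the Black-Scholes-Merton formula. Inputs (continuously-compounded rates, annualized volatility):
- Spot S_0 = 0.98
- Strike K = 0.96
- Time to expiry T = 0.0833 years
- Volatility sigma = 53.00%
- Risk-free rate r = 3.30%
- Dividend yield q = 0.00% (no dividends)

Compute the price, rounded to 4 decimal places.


d1 = (ln(S/K) + (r - q + 0.5*sigma^2) * T) / (sigma * sqrt(T)) = 0.22924959
d2 = d1 - sigma * sqrt(T) = 0.07628237
exp(-rT) = 0.99725487; exp(-qT) = 1.00000000
C = S_0 * exp(-qT) * N(d1) - K * exp(-rT) * N(d2)
N(d1) = 0.59066253; N(d2) = 0.53040277
C = 0.9800 * 1.00000000 * 0.59066253 - 0.9600 * 0.99725487 * 0.53040277 = 0.0711

Answer: Price = 0.0711


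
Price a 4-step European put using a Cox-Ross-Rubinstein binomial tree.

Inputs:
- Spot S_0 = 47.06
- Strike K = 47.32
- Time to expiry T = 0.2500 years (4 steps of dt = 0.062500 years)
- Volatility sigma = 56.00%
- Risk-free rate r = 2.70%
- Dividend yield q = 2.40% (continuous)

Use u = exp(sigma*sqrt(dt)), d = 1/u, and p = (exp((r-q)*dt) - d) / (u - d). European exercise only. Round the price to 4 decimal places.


Answer: Price = V(0,0) = 5.0667

Derivation:
dt = T/N = 0.062500
u = exp(sigma*sqrt(dt)) = 1.150274; d = 1/u = 0.869358
p = (exp((r-q)*dt) - d) / (u - d) = 0.465725
Discount per step: exp(-r*dt) = 0.998314
Stock lattice S(k, i) with i counting down-moves:
  k=0: S(0,0) = 47.0600
  k=1: S(1,0) = 54.1319; S(1,1) = 40.9120
  k=2: S(2,0) = 62.2665; S(2,1) = 47.0600; S(2,2) = 35.5672
  k=3: S(3,0) = 71.6235; S(3,1) = 54.1319; S(3,2) = 40.9120; S(3,3) = 30.9206
  k=4: S(4,0) = 82.3866; S(4,1) = 62.2665; S(4,2) = 47.0600; S(4,3) = 35.5672; S(4,4) = 26.8811
Terminal payoffs V(N, i) = max(K - S_T, 0):
  V(4,0) = 0.000000; V(4,1) = 0.000000; V(4,2) = 0.260000; V(4,3) = 11.752817; V(4,4) = 20.438901
Backward induction: V(k, i) = exp(-r*dt) * [p * V(k+1, i) + (1-p) * V(k+1, i+1)].
  V(3,0) = exp(-r*dt) * [p*0.000000 + (1-p)*0.000000] = 0.000000
  V(3,1) = exp(-r*dt) * [p*0.000000 + (1-p)*0.260000] = 0.138677
  V(3,2) = exp(-r*dt) * [p*0.260000 + (1-p)*11.752817] = 6.389538
  V(3,3) = exp(-r*dt) * [p*11.752817 + (1-p)*20.438901] = 16.365938
  V(2,0) = exp(-r*dt) * [p*0.000000 + (1-p)*0.138677] = 0.073967
  V(2,1) = exp(-r*dt) * [p*0.138677 + (1-p)*6.389538] = 3.472494
  V(2,2) = exp(-r*dt) * [p*6.389538 + (1-p)*16.365938] = 11.699923
  V(1,0) = exp(-r*dt) * [p*0.073967 + (1-p)*3.472494] = 1.886530
  V(1,1) = exp(-r*dt) * [p*3.472494 + (1-p)*11.699923] = 7.854941
  V(0,0) = exp(-r*dt) * [p*1.886530 + (1-p)*7.854941] = 5.066748


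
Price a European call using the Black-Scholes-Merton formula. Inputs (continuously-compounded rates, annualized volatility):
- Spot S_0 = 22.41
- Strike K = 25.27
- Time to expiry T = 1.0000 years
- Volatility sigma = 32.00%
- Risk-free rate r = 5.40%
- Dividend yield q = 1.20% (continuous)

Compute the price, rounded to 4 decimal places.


Answer: Price = 2.1157

Derivation:
d1 = (ln(S/K) + (r - q + 0.5*sigma^2) * T) / (sigma * sqrt(T)) = -0.08409573
d2 = d1 - sigma * sqrt(T) = -0.40409573
exp(-rT) = 0.94743211; exp(-qT) = 0.98807171
C = S_0 * exp(-qT) * N(d1) - K * exp(-rT) * N(d2)
N(d1) = 0.46649016; N(d2) = 0.34307116
C = 22.4100 * 0.98807171 * 0.46649016 - 25.2700 * 0.94743211 * 0.34307116 = 2.1157


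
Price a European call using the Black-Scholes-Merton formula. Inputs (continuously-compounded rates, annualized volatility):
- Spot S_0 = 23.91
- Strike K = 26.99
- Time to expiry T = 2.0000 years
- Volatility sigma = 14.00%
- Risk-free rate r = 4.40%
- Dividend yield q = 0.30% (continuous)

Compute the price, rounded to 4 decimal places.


Answer: Price = 1.4741

Derivation:
d1 = (ln(S/K) + (r - q + 0.5*sigma^2) * T) / (sigma * sqrt(T)) = -0.09884164
d2 = d1 - sigma * sqrt(T) = -0.29683154
exp(-rT) = 0.91576088; exp(-qT) = 0.99401796
C = S_0 * exp(-qT) * N(d1) - K * exp(-rT) * N(d2)
N(d1) = 0.46063200; N(d2) = 0.38329756
C = 23.9100 * 0.99401796 * 0.46063200 - 26.9900 * 0.91576088 * 0.38329756 = 1.4741


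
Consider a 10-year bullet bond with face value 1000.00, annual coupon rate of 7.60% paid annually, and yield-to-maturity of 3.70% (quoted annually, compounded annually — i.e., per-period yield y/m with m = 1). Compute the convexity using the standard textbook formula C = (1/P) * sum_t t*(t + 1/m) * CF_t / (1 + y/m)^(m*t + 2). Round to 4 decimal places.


Answer: Convexity = 71.6552

Derivation:
Coupon per period c = face * coupon_rate / m = 76.000000
Periods per year m = 1; per-period yield y/m = 0.037000
Number of cashflows N = 10
Cashflows (t years, CF_t, discount factor 1/(1+y/m)^(m*t), PV):
  t = 1.0000: CF_t = 76.000000, DF = 0.964320, PV = 73.288332
  t = 2.0000: CF_t = 76.000000, DF = 0.929913, PV = 70.673415
  t = 3.0000: CF_t = 76.000000, DF = 0.896734, PV = 68.151799
  t = 4.0000: CF_t = 76.000000, DF = 0.864739, PV = 65.720153
  t = 5.0000: CF_t = 76.000000, DF = 0.833885, PV = 63.375268
  t = 6.0000: CF_t = 76.000000, DF = 0.804132, PV = 61.114048
  t = 7.0000: CF_t = 76.000000, DF = 0.775441, PV = 58.933509
  t = 8.0000: CF_t = 76.000000, DF = 0.747773, PV = 56.830770
  t = 9.0000: CF_t = 76.000000, DF = 0.721093, PV = 54.803057
  t = 10.0000: CF_t = 1076.000000, DF = 0.695364, PV = 748.212066
Price P = sum_t PV_t = 1321.102417
Convexity numerator sum_t t*(t + 1/m) * CF_t / (1+y/m)^(m*t + 2):
  t = 1.0000: term = 136.303598
  t = 2.0000: term = 394.320919
  t = 3.0000: term = 760.503219
  t = 4.0000: term = 1222.280968
  t = 5.0000: term = 1768.005258
  t = 6.0000: term = 2386.892345
  t = 7.0000: term = 3068.971192
  t = 8.0000: term = 3805.033851
  t = 9.0000: term = 4586.588538
  t = 10.0000: term = 76534.963571
Convexity = (1/P) * sum = 94663.863459 / 1321.102417 = 71.655204


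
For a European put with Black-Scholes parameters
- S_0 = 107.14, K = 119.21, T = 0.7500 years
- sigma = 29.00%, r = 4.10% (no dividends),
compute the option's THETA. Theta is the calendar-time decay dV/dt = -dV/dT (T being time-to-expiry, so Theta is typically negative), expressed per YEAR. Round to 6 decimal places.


d1 = -0.1770385005; d2 = -0.4281858676
phi(d1) = 0.3927390634; exp(-qT) = 1.0000000000; exp(-rT) = 0.9697179723
Theta = -S*exp(-qT)*phi(d1)*sigma/(2*sqrt(T)) + r*K*exp(-rT)*N(-d2) - q*S*exp(-qT)*N(-d1)
N(-d1) = 0.5702609259; N(-d2) = 0.6657420977; sqrt(T) = 0.8660254038
Term 1 = -107.1400 * 1.0000000000 * 0.3927390634 * 0.2900 / (2 * 0.8660254038) = -7.0451965322
Term 2 = 0.0410 * 119.2100 * 0.9697179723 * 0.6657420977 = 3.1553534156
Term 3 = 0 (no dividend yield, q = 0)
Theta = -7.0451965322 + (3.1553534156) + (0.0000000000) = -3.889843

Answer: Theta = -3.889843


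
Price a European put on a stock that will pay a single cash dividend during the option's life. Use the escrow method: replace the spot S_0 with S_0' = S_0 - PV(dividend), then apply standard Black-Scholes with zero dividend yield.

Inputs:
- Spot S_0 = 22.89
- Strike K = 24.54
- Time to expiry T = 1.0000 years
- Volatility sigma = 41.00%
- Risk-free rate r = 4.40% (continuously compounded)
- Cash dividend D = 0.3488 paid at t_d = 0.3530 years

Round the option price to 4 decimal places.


PV(D) = D * exp(-r * t_d) = 0.3488 * 0.98458800 = 0.34342429
S_0' = S_0 - PV(D) = 22.8900 - 0.34342429 = 22.54657571
d1 = (ln(S_0'/K) + (r + sigma^2/2)*T) / (sigma*sqrt(T)) = 0.10567991
d2 = d1 - sigma*sqrt(T) = -0.30432009
exp(-rT) = 0.95695396
N(-d1) = 0.45791816; N(-d2) = 0.61955798
P = K * exp(-rT) * N(-d2) - S_0' * N(-d1) = 24.5400 * 0.95695396 * 0.61955798 - 22.54657571 * 0.45791816 = 4.2250

Answer: Price = 4.2250


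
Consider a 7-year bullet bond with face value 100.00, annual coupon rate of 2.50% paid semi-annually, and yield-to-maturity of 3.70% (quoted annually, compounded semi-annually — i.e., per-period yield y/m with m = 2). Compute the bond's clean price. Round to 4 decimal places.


Answer: Price = 92.6590

Derivation:
Coupon per period c = face * coupon_rate / m = 1.250000
Periods per year m = 2; per-period yield y/m = 0.018500
Number of cashflows N = 14
Cashflows (t years, CF_t, discount factor 1/(1+y/m)^(m*t), PV):
  t = 0.5000: CF_t = 1.250000, DF = 0.981836, PV = 1.227295
  t = 1.0000: CF_t = 1.250000, DF = 0.964002, PV = 1.205002
  t = 1.5000: CF_t = 1.250000, DF = 0.946492, PV = 1.183115
  t = 2.0000: CF_t = 1.250000, DF = 0.929300, PV = 1.161625
  t = 2.5000: CF_t = 1.250000, DF = 0.912420, PV = 1.140525
  t = 3.0000: CF_t = 1.250000, DF = 0.895847, PV = 1.119809
  t = 3.5000: CF_t = 1.250000, DF = 0.879575, PV = 1.099468
  t = 4.0000: CF_t = 1.250000, DF = 0.863598, PV = 1.079498
  t = 4.5000: CF_t = 1.250000, DF = 0.847912, PV = 1.059890
  t = 5.0000: CF_t = 1.250000, DF = 0.832510, PV = 1.040638
  t = 5.5000: CF_t = 1.250000, DF = 0.817389, PV = 1.021736
  t = 6.0000: CF_t = 1.250000, DF = 0.802542, PV = 1.003177
  t = 6.5000: CF_t = 1.250000, DF = 0.787964, PV = 0.984955
  t = 7.0000: CF_t = 101.250000, DF = 0.773652, PV = 78.332243
Price P = sum_t PV_t = 92.658977


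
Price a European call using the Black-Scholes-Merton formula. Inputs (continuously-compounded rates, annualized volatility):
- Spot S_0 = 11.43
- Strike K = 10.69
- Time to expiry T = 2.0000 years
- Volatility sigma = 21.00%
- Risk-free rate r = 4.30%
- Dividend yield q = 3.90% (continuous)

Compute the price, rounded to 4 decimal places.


d1 = (ln(S/K) + (r - q + 0.5*sigma^2) * T) / (sigma * sqrt(T)) = 0.40080413
d2 = d1 - sigma * sqrt(T) = 0.10381928
exp(-rT) = 0.91759423; exp(-qT) = 0.92496443
C = S_0 * exp(-qT) * N(d1) - K * exp(-rT) * N(d2)
N(d1) = 0.65571783; N(d2) = 0.54134362
C = 11.4300 * 0.92496443 * 0.65571783 - 10.6900 * 0.91759423 * 0.54134362 = 1.6224

Answer: Price = 1.6224


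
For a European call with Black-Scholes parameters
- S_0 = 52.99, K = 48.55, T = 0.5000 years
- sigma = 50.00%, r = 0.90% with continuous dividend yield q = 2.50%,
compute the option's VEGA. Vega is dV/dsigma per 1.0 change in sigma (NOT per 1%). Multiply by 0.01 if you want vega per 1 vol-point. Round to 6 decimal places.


d1 = 0.4016621691; d2 = 0.0481087785
phi(d1) = 0.3680248624; exp(-qT) = 0.9875778005; exp(-rT) = 0.9955101098
Vega = S * exp(-qT) * phi(d1) * sqrt(T) = 52.9900 * 0.9875778005 * 0.3680248624 * 0.7071067812 = 13.618441

Answer: Vega = 13.618441


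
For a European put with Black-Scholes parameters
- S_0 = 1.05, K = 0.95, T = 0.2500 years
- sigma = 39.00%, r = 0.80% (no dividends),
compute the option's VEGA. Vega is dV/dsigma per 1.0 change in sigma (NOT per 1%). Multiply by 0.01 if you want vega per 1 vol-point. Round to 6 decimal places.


d1 = 0.6210049157; d2 = 0.4260049157
phi(d1) = 0.3289787612; exp(-qT) = 1.0000000000; exp(-rT) = 0.9980019987
Vega = S * exp(-qT) * phi(d1) * sqrt(T) = 1.0500 * 1.0000000000 * 0.3289787612 * 0.5000000000 = 0.172714

Answer: Vega = 0.172714


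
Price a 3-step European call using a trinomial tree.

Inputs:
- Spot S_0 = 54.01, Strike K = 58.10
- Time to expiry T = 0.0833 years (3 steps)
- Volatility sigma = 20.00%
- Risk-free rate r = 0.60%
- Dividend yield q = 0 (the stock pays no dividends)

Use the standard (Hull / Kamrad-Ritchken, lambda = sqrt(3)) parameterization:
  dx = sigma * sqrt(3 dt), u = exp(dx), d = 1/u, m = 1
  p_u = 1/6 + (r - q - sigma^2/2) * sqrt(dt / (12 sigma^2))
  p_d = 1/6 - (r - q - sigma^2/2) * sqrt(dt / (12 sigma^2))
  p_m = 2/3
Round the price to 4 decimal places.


dt = T/N = 0.027767; dx = sigma*sqrt(3*dt) = 0.057723
u = exp(dx) = 1.059422; d = 1/u = 0.943911
p_u = 0.163299, p_m = 0.666667, p_d = 0.170034
Discount per step: exp(-r*dt) = 0.999833
Stock lattice S(k, j) with j the centered position index:
  k=0: S(0,+0) = 54.0100
  k=1: S(1,-1) = 50.9806; S(1,+0) = 54.0100; S(1,+1) = 57.2194
  k=2: S(2,-2) = 48.1212; S(2,-1) = 50.9806; S(2,+0) = 54.0100; S(2,+1) = 57.2194; S(2,+2) = 60.6195
  k=3: S(3,-3) = 45.4221; S(3,-2) = 48.1212; S(3,-1) = 50.9806; S(3,+0) = 54.0100; S(3,+1) = 57.2194; S(3,+2) = 60.6195; S(3,+3) = 64.2216
Terminal payoffs V(N, j) = max(S_T - K, 0):
  V(3,-3) = 0.000000; V(3,-2) = 0.000000; V(3,-1) = 0.000000; V(3,+0) = 0.000000; V(3,+1) = 0.000000; V(3,+2) = 2.519473; V(3,+3) = 6.121603
Backward induction: V(k, j) = exp(-r*dt) * [p_u * V(k+1, j+1) + p_m * V(k+1, j) + p_d * V(k+1, j-1)]
  V(2,-2) = exp(-r*dt) * [p_u*0.000000 + p_m*0.000000 + p_d*0.000000] = 0.000000
  V(2,-1) = exp(-r*dt) * [p_u*0.000000 + p_m*0.000000 + p_d*0.000000] = 0.000000
  V(2,+0) = exp(-r*dt) * [p_u*0.000000 + p_m*0.000000 + p_d*0.000000] = 0.000000
  V(2,+1) = exp(-r*dt) * [p_u*2.519473 + p_m*0.000000 + p_d*0.000000] = 0.411360
  V(2,+2) = exp(-r*dt) * [p_u*6.121603 + p_m*2.519473 + p_d*0.000000] = 2.678857
  V(1,-1) = exp(-r*dt) * [p_u*0.000000 + p_m*0.000000 + p_d*0.000000] = 0.000000
  V(1,+0) = exp(-r*dt) * [p_u*0.411360 + p_m*0.000000 + p_d*0.000000] = 0.067164
  V(1,+1) = exp(-r*dt) * [p_u*2.678857 + p_m*0.411360 + p_d*0.000000] = 0.711577
  V(0,+0) = exp(-r*dt) * [p_u*0.711577 + p_m*0.067164 + p_d*0.000000] = 0.160949

Answer: Price = V(0,0) = 0.1609


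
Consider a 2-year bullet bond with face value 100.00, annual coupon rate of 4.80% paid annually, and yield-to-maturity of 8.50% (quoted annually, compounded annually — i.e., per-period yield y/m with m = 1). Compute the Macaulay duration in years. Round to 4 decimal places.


Coupon per period c = face * coupon_rate / m = 4.800000
Periods per year m = 1; per-period yield y/m = 0.085000
Number of cashflows N = 2
Cashflows (t years, CF_t, discount factor 1/(1+y/m)^(m*t), PV):
  t = 1.0000: CF_t = 4.800000, DF = 0.921659, PV = 4.423963
  t = 2.0000: CF_t = 104.800000, DF = 0.849455, PV = 89.022914
Price P = sum_t PV_t = 93.446877
Macaulay numerator sum_t t * PV_t:
  t * PV_t at t = 1.0000: 4.423963
  t * PV_t at t = 2.0000: 178.045828
Macaulay duration D = (sum_t t * PV_t) / P = 182.469791 / 93.446877 = 1.952658

Answer: Macaulay duration = 1.9527 years


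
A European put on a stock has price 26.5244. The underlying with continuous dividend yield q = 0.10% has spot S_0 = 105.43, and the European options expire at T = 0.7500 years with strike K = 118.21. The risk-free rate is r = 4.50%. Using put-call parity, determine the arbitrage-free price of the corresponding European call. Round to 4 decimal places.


Put-call parity: C - P = S_0 * exp(-qT) - K * exp(-rT).
S_0 * exp(-qT) = 105.4300 * 0.99925028 = 105.35095714
K * exp(-rT) = 118.2100 * 0.96681318 = 114.28698574
C = P + S*exp(-qT) - K*exp(-rT)
C = 26.5244 + 105.35095714 - 114.28698574 = 17.5884

Answer: Call price = 17.5884


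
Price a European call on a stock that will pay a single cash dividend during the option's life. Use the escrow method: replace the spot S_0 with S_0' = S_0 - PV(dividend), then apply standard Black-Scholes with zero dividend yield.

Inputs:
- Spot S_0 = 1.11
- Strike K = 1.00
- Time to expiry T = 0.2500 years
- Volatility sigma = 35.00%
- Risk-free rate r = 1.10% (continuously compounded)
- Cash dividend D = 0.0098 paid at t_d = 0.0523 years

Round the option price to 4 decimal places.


PV(D) = D * exp(-r * t_d) = 0.0098 * 0.99942487 = 0.00979436
S_0' = S_0 - PV(D) = 1.1100 - 0.00979436 = 1.10020564
d1 = (ln(S_0'/K) + (r + sigma^2/2)*T) / (sigma*sqrt(T)) = 0.64891203
d2 = d1 - sigma*sqrt(T) = 0.47391203
exp(-rT) = 0.99725378
N(d1) = 0.74180238; N(d2) = 0.68221868
C = S_0' * N(d1) - K * exp(-rT) * N(d2) = 1.10020564 * 0.74180238 - 1.0000 * 0.99725378 * 0.68221868 = 0.1358

Answer: Price = 0.1358


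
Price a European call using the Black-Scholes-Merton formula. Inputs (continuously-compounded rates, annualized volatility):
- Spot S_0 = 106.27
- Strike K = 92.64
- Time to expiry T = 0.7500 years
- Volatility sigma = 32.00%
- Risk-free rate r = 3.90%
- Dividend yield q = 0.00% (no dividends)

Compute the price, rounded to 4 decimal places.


Answer: Price = 20.8413

Derivation:
d1 = (ln(S/K) + (r - q + 0.5*sigma^2) * T) / (sigma * sqrt(T)) = 0.73941253
d2 = d1 - sigma * sqrt(T) = 0.46228440
exp(-rT) = 0.97117364; exp(-qT) = 1.00000000
C = S_0 * exp(-qT) * N(d1) - K * exp(-rT) * N(d2)
N(d1) = 0.77017173; N(d2) = 0.67806131
C = 106.2700 * 1.00000000 * 0.77017173 - 92.6400 * 0.97117364 * 0.67806131 = 20.8413


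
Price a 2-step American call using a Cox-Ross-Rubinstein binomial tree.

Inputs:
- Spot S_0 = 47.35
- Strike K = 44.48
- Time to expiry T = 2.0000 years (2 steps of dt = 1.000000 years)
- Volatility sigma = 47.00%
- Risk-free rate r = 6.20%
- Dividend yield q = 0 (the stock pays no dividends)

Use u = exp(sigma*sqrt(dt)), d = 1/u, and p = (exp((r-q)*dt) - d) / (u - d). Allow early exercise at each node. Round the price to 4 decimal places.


dt = T/N = 1.000000
u = exp(sigma*sqrt(dt)) = 1.599994; d = 1/u = 0.625002
p = (exp((r-q)*dt) - d) / (u - d) = 0.450219
Discount per step: exp(-r*dt) = 0.939883
Stock lattice S(k, i) with i counting down-moves:
  k=0: S(0,0) = 47.3500
  k=1: S(1,0) = 75.7597; S(1,1) = 29.5939
  k=2: S(2,0) = 121.2151; S(2,1) = 47.3500; S(2,2) = 18.4962
Terminal payoffs V(N, i) = max(S_T - K, 0):
  V(2,0) = 76.735120; V(2,1) = 2.870000; V(2,2) = 0.000000
Backward induction: V(k, i) = exp(-r*dt) * [p * V(k+1, i) + (1-p) * V(k+1, i+1)]; then take max(V_cont, immediate exercise) for American.
  V(1,0) = exp(-r*dt) * [p*76.735120 + (1-p)*2.870000] = 33.953734; exercise = 31.279725; V(1,0) = max -> 33.953734
  V(1,1) = exp(-r*dt) * [p*2.870000 + (1-p)*0.000000] = 1.214450; exercise = 0.000000; V(1,1) = max -> 1.214450
  V(0,0) = exp(-r*dt) * [p*33.953734 + (1-p)*1.214450] = 14.995177; exercise = 2.870000; V(0,0) = max -> 14.995177

Answer: Price = V(0,0) = 14.9952
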